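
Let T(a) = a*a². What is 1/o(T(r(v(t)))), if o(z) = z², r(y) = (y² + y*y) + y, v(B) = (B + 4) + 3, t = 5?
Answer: 1/729000000000000 ≈ 1.3717e-15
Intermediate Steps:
v(B) = 7 + B (v(B) = (4 + B) + 3 = 7 + B)
r(y) = y + 2*y² (r(y) = (y² + y²) + y = 2*y² + y = y + 2*y²)
T(a) = a³
1/o(T(r(v(t)))) = 1/((((7 + 5)*(1 + 2*(7 + 5)))³)²) = 1/(((12*(1 + 2*12))³)²) = 1/(((12*(1 + 24))³)²) = 1/(((12*25)³)²) = 1/((300³)²) = 1/(27000000²) = 1/729000000000000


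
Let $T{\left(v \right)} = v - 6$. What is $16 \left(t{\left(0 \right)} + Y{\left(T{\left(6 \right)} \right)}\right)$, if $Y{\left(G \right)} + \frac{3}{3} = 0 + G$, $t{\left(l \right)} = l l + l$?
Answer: $-16$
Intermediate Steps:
$T{\left(v \right)} = -6 + v$ ($T{\left(v \right)} = v - 6 = -6 + v$)
$t{\left(l \right)} = l + l^{2}$ ($t{\left(l \right)} = l^{2} + l = l + l^{2}$)
$Y{\left(G \right)} = -1 + G$ ($Y{\left(G \right)} = -1 + \left(0 + G\right) = -1 + G$)
$16 \left(t{\left(0 \right)} + Y{\left(T{\left(6 \right)} \right)}\right) = 16 \left(0 \left(1 + 0\right) + \left(-1 + \left(-6 + 6\right)\right)\right) = 16 \left(0 \cdot 1 + \left(-1 + 0\right)\right) = 16 \left(0 - 1\right) = 16 \left(-1\right) = -16$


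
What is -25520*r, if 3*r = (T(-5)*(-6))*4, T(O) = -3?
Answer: -612480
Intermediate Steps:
r = 24 (r = (-3*(-6)*4)/3 = (18*4)/3 = (⅓)*72 = 24)
-25520*r = -25520*24 = -612480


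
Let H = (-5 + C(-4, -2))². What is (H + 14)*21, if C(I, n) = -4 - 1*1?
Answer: 2394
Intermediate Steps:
C(I, n) = -5 (C(I, n) = -4 - 1 = -5)
H = 100 (H = (-5 - 5)² = (-10)² = 100)
(H + 14)*21 = (100 + 14)*21 = 114*21 = 2394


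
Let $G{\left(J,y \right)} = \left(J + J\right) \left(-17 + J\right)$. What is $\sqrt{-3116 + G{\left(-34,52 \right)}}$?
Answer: $4 \sqrt{22} \approx 18.762$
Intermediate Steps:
$G{\left(J,y \right)} = 2 J \left(-17 + J\right)$
$\sqrt{-3116 + G{\left(-34,52 \right)}} = \sqrt{-3116 + 2 \left(-34\right) \left(-17 - 34\right)} = \sqrt{-3116 + 2 \left(-34\right) \left(-51\right)} = \sqrt{-3116 + 3468} = \sqrt{352} = 4 \sqrt{22}$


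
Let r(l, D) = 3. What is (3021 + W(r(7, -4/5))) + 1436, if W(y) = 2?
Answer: 4459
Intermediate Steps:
(3021 + W(r(7, -4/5))) + 1436 = (3021 + 2) + 1436 = 3023 + 1436 = 4459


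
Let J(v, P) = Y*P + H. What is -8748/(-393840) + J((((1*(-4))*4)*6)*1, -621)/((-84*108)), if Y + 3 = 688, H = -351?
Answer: 3595491/76580 ≈ 46.951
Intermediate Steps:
Y = 685 (Y = -3 + 688 = 685)
J(v, P) = -351 + 685*P (J(v, P) = 685*P - 351 = -351 + 685*P)
-8748/(-393840) + J((((1*(-4))*4)*6)*1, -621)/((-84*108)) = -8748/(-393840) + (-351 + 685*(-621))/((-84*108)) = -8748*(-1/393840) + (-351 - 425385)/((-84*108)) = 243/10940 - 425736/(-9072) = 243/10940 - 425736*(-1/9072) = 243/10940 + 657/14 = 3595491/76580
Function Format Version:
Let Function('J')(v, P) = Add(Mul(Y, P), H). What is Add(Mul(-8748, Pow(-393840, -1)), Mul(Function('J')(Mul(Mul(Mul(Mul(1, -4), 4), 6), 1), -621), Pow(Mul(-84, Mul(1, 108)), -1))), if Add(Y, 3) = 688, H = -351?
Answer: Rational(3595491, 76580) ≈ 46.951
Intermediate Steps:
Y = 685 (Y = Add(-3, 688) = 685)
Function('J')(v, P) = Add(-351, Mul(685, P)) (Function('J')(v, P) = Add(Mul(685, P), -351) = Add(-351, Mul(685, P)))
Add(Mul(-8748, Pow(-393840, -1)), Mul(Function('J')(Mul(Mul(Mul(Mul(1, -4), 4), 6), 1), -621), Pow(Mul(-84, Mul(1, 108)), -1))) = Add(Mul(-8748, Pow(-393840, -1)), Mul(Add(-351, Mul(685, -621)), Pow(Mul(-84, Mul(1, 108)), -1))) = Add(Mul(-8748, Rational(-1, 393840)), Mul(Add(-351, -425385), Pow(Mul(-84, 108), -1))) = Add(Rational(243, 10940), Mul(-425736, Pow(-9072, -1))) = Add(Rational(243, 10940), Mul(-425736, Rational(-1, 9072))) = Add(Rational(243, 10940), Rational(657, 14)) = Rational(3595491, 76580)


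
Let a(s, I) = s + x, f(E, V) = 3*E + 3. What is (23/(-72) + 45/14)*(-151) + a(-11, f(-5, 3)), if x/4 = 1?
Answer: -223837/504 ≈ -444.12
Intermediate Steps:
x = 4 (x = 4*1 = 4)
f(E, V) = 3 + 3*E
a(s, I) = 4 + s (a(s, I) = s + 4 = 4 + s)
(23/(-72) + 45/14)*(-151) + a(-11, f(-5, 3)) = (23/(-72) + 45/14)*(-151) + (4 - 11) = (23*(-1/72) + 45*(1/14))*(-151) - 7 = (-23/72 + 45/14)*(-151) - 7 = (1459/504)*(-151) - 7 = -220309/504 - 7 = -223837/504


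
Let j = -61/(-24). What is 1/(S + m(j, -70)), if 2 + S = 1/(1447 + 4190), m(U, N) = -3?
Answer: -5637/28184 ≈ -0.20001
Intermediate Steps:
j = 61/24 (j = -61*(-1/24) = 61/24 ≈ 2.5417)
S = -11273/5637 (S = -2 + 1/(1447 + 4190) = -2 + 1/5637 = -11273/5637 ≈ -1.9998)
1/(S + m(j, -70)) = 1/(-11273/5637 - 3) = 1/(-28184/5637) = -5637/28184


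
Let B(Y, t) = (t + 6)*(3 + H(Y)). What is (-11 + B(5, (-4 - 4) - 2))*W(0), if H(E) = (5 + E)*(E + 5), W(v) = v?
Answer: 0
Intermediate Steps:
H(E) = (5 + E)² (H(E) = (5 + E)*(5 + E) = (5 + E)²)
B(Y, t) = (3 + (5 + Y)²)*(6 + t) (B(Y, t) = (t + 6)*(3 + (5 + Y)²) = (6 + t)*(3 + (5 + Y)²) = (3 + (5 + Y)²)*(6 + t))
(-11 + B(5, (-4 - 4) - 2))*W(0) = (-11 + (18 + 3*((-4 - 4) - 2) + 6*(5 + 5)² + ((-4 - 4) - 2)*(5 + 5)²))*0 = (-11 + (18 + 3*(-8 - 2) + 6*10² + (-8 - 2)*10²))*0 = (-11 + (18 + 3*(-10) + 6*100 - 10*100))*0 = (-11 + (18 - 30 + 600 - 1000))*0 = (-11 - 412)*0 = -423*0 = 0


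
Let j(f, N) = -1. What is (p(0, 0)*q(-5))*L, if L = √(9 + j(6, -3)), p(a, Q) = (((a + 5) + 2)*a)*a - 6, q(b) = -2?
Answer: 24*√2 ≈ 33.941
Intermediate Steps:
p(a, Q) = -6 + a²*(7 + a) (p(a, Q) = (((5 + a) + 2)*a)*a - 6 = ((7 + a)*a)*a - 6 = (a*(7 + a))*a - 6 = a²*(7 + a) - 6 = -6 + a²*(7 + a))
L = 2*√2 (L = √(9 - 1) = √8 = 2*√2 ≈ 2.8284)
(p(0, 0)*q(-5))*L = ((-6 + 0³ + 7*0²)*(-2))*(2*√2) = ((-6 + 0 + 7*0)*(-2))*(2*√2) = ((-6 + 0 + 0)*(-2))*(2*√2) = (-6*(-2))*(2*√2) = 12*(2*√2) = 24*√2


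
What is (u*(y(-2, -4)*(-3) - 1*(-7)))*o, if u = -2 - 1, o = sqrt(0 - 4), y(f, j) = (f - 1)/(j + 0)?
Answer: -57*I/2 ≈ -28.5*I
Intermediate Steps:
y(f, j) = (-1 + f)/j
o = 2*I (o = sqrt(-4) = 2*I ≈ 2.0*I)
u = -3
(u*(y(-2, -4)*(-3) - 1*(-7)))*o = (-3*(((-1 - 2)/(-4))*(-3) - 1*(-7)))*(2*I) = (-3*(-1/4*(-3)*(-3) + 7))*(2*I) = (-3*((3/4)*(-3) + 7))*(2*I) = (-3*(-9/4 + 7))*(2*I) = (-3*19/4)*(2*I) = -57*I/2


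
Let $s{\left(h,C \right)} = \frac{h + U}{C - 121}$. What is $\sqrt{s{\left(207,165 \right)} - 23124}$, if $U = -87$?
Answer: $\frac{i \sqrt{2797674}}{11} \approx 152.06 i$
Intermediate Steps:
$s{\left(h,C \right)} = \frac{-87 + h}{-121 + C}$ ($s{\left(h,C \right)} = \frac{h - 87}{C - 121} = \frac{-87 + h}{-121 + C}$)
$\sqrt{s{\left(207,165 \right)} - 23124} = \sqrt{\frac{-87 + 207}{-121 + 165} - 23124} = \sqrt{\frac{1}{44} \cdot 120 - 23124} = \sqrt{\frac{30}{11} - 23124} = \sqrt{- \frac{254334}{11}} = \frac{i \sqrt{2797674}}{11}$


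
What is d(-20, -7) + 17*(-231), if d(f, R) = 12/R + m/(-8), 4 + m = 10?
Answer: -110025/28 ≈ -3929.5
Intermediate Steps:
m = 6 (m = -4 + 10 = 6)
d(f, R) = -¾ + 12/R (d(f, R) = 12/R + 6/(-8) = 12/R + 6*(-⅛) = 12/R - ¾ = -¾ + 12/R)
d(-20, -7) + 17*(-231) = (-¾ + 12/(-7)) + 17*(-231) = (-¾ + 12*(-⅐)) - 3927 = (-¾ - 12/7) - 3927 = -69/28 - 3927 = -110025/28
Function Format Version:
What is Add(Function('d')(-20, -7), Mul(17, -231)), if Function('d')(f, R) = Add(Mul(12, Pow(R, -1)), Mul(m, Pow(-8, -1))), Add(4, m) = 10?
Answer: Rational(-110025, 28) ≈ -3929.5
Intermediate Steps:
m = 6 (m = Add(-4, 10) = 6)
Function('d')(f, R) = Add(Rational(-3, 4), Mul(12, Pow(R, -1))) (Function('d')(f, R) = Add(Mul(12, Pow(R, -1)), Mul(6, Pow(-8, -1))) = Add(Mul(12, Pow(R, -1)), Mul(6, Rational(-1, 8))) = Add(Mul(12, Pow(R, -1)), Rational(-3, 4)) = Add(Rational(-3, 4), Mul(12, Pow(R, -1))))
Add(Function('d')(-20, -7), Mul(17, -231)) = Add(Add(Rational(-3, 4), Mul(12, Pow(-7, -1))), Mul(17, -231)) = Add(Add(Rational(-3, 4), Mul(12, Rational(-1, 7))), -3927) = Add(Add(Rational(-3, 4), Rational(-12, 7)), -3927) = Add(Rational(-69, 28), -3927) = Rational(-110025, 28)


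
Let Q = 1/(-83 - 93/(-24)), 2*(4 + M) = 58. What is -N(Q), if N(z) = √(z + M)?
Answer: -√10012161/633 ≈ -4.9987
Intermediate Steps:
M = 25 (M = -4 + (½)*58 = -4 + 29 = 25)
Q = -8/633 (Q = 1/(-83 - 93*(-1/24)) = 1/(-83 + 31/8) = 1/(-633/8) = -8/633 ≈ -0.012638)
N(z) = √(25 + z) (N(z) = √(z + 25) = √(25 + z))
-N(Q) = -√(25 - 8/633) = -√(15817/633) = -√10012161/633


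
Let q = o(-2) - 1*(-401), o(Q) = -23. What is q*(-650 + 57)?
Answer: -224154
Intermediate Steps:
q = 378 (q = -23 - 1*(-401) = -23 + 401 = 378)
q*(-650 + 57) = 378*(-650 + 57) = 378*(-593) = -224154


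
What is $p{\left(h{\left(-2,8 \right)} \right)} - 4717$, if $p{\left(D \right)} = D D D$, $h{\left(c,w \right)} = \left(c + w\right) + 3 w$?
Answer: $22283$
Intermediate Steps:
$h{\left(c,w \right)} = c + 4 w$
$p{\left(D \right)} = D^{3}$ ($p{\left(D \right)} = D^{2} D = D^{3}$)
$p{\left(h{\left(-2,8 \right)} \right)} - 4717 = \left(-2 + 4 \cdot 8\right)^{3} - 4717 = \left(-2 + 32\right)^{3} - 4717 = 30^{3} - 4717 = 27000 - 4717 = 22283$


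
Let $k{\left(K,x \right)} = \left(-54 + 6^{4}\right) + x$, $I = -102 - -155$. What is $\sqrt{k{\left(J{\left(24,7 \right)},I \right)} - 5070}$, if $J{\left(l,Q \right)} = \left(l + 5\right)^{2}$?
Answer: $5 i \sqrt{151} \approx 61.441 i$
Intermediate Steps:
$J{\left(l,Q \right)} = \left(5 + l\right)^{2}$
$I = 53$ ($I = -102 + 155 = 53$)
$k{\left(K,x \right)} = 1242 + x$ ($k{\left(K,x \right)} = \left(-54 + 1296\right) + x = 1242 + x$)
$\sqrt{k{\left(J{\left(24,7 \right)},I \right)} - 5070} = \sqrt{\left(1242 + 53\right) - 5070} = \sqrt{1295 - 5070} = \sqrt{-3775} = 5 i \sqrt{151}$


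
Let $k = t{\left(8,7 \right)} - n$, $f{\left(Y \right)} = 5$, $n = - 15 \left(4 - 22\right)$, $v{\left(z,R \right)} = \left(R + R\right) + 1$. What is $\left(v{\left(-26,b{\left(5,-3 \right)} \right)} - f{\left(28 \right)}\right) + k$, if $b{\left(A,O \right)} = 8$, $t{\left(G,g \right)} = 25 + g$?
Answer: $-226$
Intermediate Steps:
$v{\left(z,R \right)} = 1 + 2 R$ ($v{\left(z,R \right)} = 2 R + 1 = 1 + 2 R$)
$n = 270$ ($n = \left(-15\right) \left(-18\right) = 270$)
$k = -238$ ($k = \left(25 + 7\right) - 270 = 32 - 270 = -238$)
$\left(v{\left(-26,b{\left(5,-3 \right)} \right)} - f{\left(28 \right)}\right) + k = \left(\left(1 + 2 \cdot 8\right) - 5\right) - 238 = \left(\left(1 + 16\right) - 5\right) - 238 = \left(17 - 5\right) - 238 = 12 - 238 = -226$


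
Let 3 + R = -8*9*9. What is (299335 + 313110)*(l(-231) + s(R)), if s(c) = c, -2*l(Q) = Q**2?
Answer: -33478081035/2 ≈ -1.6739e+10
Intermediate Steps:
l(Q) = -Q**2/2
R = -651 (R = -3 - 8*9*9 = -3 - 72*9 = -3 - 648 = -651)
(299335 + 313110)*(l(-231) + s(R)) = (299335 + 313110)*(-1/2*(-231)**2 - 651) = 612445*(-1/2*53361 - 651) = 612445*(-53361/2 - 651) = 612445*(-54663/2) = -33478081035/2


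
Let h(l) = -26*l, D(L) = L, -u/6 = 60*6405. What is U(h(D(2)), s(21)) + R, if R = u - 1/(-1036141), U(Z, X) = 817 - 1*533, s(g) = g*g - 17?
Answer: -2388839653755/1036141 ≈ -2.3055e+6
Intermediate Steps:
u = -2305800 (u = -360*6405 = -6*384300 = -2305800)
s(g) = -17 + g² (s(g) = g² - 17 = -17 + g²)
U(Z, X) = 284 (U(Z, X) = 817 - 533 = 284)
R = -2389133917799/1036141 (R = -2305800 - 1/(-1036141) = -2305800 - 1*(-1/1036141) = -2305800 + 1/1036141 = -2389133917799/1036141 ≈ -2.3058e+6)
U(h(D(2)), s(21)) + R = 284 - 2389133917799/1036141 = -2388839653755/1036141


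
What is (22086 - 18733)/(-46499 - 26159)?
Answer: -3353/72658 ≈ -0.046148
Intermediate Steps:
(22086 - 18733)/(-46499 - 26159) = 3353/(-72658) = 3353*(-1/72658) = -3353/72658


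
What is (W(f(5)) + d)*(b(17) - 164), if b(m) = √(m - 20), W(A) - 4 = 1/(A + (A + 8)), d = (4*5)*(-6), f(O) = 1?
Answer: 95038/5 - 1159*I*√3/10 ≈ 19008.0 - 200.74*I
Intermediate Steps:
d = -120 (d = 20*(-6) = -120)
W(A) = 4 + 1/(8 + 2*A) (W(A) = 4 + 1/(A + (A + 8)) = 4 + 1/(A + (8 + A)) = 4 + 1/(8 + 2*A))
b(m) = √(-20 + m)
(W(f(5)) + d)*(b(17) - 164) = ((33 + 8*1)/(2*(4 + 1)) - 120)*(√(-20 + 17) - 164) = ((½)*(33 + 8)/5 - 120)*(√(-3) - 164) = ((½)*(⅕)*41 - 120)*(I*√3 - 164) = (41/10 - 120)*(-164 + I*√3) = -1159*(-164 + I*√3)/10 = 95038/5 - 1159*I*√3/10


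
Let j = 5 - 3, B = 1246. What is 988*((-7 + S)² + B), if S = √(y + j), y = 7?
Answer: 1246856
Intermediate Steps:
j = 2
S = 3 (S = √(7 + 2) = √9 = 3)
988*((-7 + S)² + B) = 988*((-7 + 3)² + 1246) = 988*((-4)² + 1246) = 988*(16 + 1246) = 988*1262 = 1246856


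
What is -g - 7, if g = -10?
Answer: 3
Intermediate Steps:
-g - 7 = -1*(-10) - 7 = 10 - 7 = 3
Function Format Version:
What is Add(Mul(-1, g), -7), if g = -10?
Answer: 3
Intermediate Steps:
Add(Mul(-1, g), -7) = Add(Mul(-1, -10), -7) = Add(10, -7) = 3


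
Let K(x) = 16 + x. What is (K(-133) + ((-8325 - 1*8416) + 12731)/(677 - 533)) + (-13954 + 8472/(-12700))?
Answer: -3223148971/228600 ≈ -14100.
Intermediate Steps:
(K(-133) + ((-8325 - 1*8416) + 12731)/(677 - 533)) + (-13954 + 8472/(-12700)) = ((16 - 133) + ((-8325 - 1*8416) + 12731)/(677 - 533)) + (-13954 + 8472/(-12700)) = (-117 + ((-8325 - 8416) + 12731)/144) + (-13954 + 8472*(-1/12700)) = (-117 + (-16741 + 12731)*(1/144)) + (-13954 - 2118/3175) = (-117 - 4010*1/144) - 44306068/3175 = (-117 - 2005/72) - 44306068/3175 = -10429/72 - 44306068/3175 = -3223148971/228600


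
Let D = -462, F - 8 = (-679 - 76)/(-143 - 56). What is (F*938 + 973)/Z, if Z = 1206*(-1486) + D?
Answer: -798371/118907674 ≈ -0.0067142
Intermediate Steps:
F = 2347/199 (F = 8 + (-679 - 76)/(-143 - 56) = 8 - 755/(-199) = 8 - 755*(-1/199) = 8 + 755/199 = 2347/199 ≈ 11.794)
Z = -1792578 (Z = 1206*(-1486) - 462 = -1792116 - 462 = -1792578)
(F*938 + 973)/Z = ((2347/199)*938 + 973)/(-1792578) = (2201486/199 + 973)*(-1/1792578) = (2395113/199)*(-1/1792578) = -798371/118907674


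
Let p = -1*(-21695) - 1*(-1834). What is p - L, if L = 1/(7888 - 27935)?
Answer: 471685864/20047 ≈ 23529.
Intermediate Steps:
L = -1/20047 (L = 1/(-20047) = -1/20047 ≈ -4.9883e-5)
p = 23529 (p = 21695 + 1834 = 23529)
p - L = 23529 - 1*(-1/20047) = 23529 + 1/20047 = 471685864/20047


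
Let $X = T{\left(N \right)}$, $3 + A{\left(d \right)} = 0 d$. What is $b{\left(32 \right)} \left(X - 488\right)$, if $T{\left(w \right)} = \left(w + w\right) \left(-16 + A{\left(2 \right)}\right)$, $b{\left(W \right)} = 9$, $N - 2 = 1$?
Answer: $-5418$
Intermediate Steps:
$A{\left(d \right)} = -3$ ($A{\left(d \right)} = -3 + 0 d = -3 + 0 = -3$)
$N = 3$ ($N = 2 + 1 = 3$)
$T{\left(w \right)} = - 38 w$ ($T{\left(w \right)} = \left(w + w\right) \left(-16 - 3\right) = 2 w \left(-19\right) = - 38 w$)
$X = -114$ ($X = \left(-38\right) 3 = -114$)
$b{\left(32 \right)} \left(X - 488\right) = 9 \left(-114 - 488\right) = 9 \left(-602\right) = -5418$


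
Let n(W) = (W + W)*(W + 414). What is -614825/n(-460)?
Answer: -122965/8464 ≈ -14.528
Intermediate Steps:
n(W) = 2*W*(414 + W) (n(W) = (2*W)*(414 + W) = 2*W*(414 + W))
-614825/n(-460) = -614825*(-1/(920*(414 - 460))) = -614825/(2*(-460)*(-46)) = -614825/42320 = -614825*1/42320 = -122965/8464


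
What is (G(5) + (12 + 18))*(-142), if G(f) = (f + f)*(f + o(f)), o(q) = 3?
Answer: -15620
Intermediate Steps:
G(f) = 2*f*(3 + f) (G(f) = (f + f)*(f + 3) = (2*f)*(3 + f) = 2*f*(3 + f))
(G(5) + (12 + 18))*(-142) = (2*5*(3 + 5) + (12 + 18))*(-142) = (2*5*8 + 30)*(-142) = (80 + 30)*(-142) = 110*(-142) = -15620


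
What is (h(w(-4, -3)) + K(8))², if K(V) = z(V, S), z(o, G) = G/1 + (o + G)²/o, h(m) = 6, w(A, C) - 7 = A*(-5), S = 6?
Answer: 5329/4 ≈ 1332.3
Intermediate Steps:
w(A, C) = 7 - 5*A (w(A, C) = 7 + A*(-5) = 7 - 5*A)
z(o, G) = G + (G + o)²/o (z(o, G) = G*1 + (G + o)²/o = G + (G + o)²/o)
K(V) = 6 + (6 + V)²/V
(h(w(-4, -3)) + K(8))² = (6 + (6 + (6 + 8)²/8))² = (6 + (6 + (⅛)*14²))² = (6 + (6 + (⅛)*196))² = (6 + (6 + 49/2))² = (6 + 61/2)² = (73/2)² = 5329/4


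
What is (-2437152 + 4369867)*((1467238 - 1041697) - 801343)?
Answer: -726318162430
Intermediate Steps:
(-2437152 + 4369867)*((1467238 - 1041697) - 801343) = 1932715*(425541 - 801343) = 1932715*(-375802) = -726318162430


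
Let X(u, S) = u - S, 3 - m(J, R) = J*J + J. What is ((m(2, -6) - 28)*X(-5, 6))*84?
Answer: 28644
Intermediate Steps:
m(J, R) = 3 - J - J**2 (m(J, R) = 3 - (J*J + J) = 3 - (J**2 + J) = 3 - (J + J**2) = 3 + (-J - J**2) = 3 - J - J**2)
((m(2, -6) - 28)*X(-5, 6))*84 = (((3 - 1*2 - 1*2**2) - 28)*(-5 - 1*6))*84 = (((3 - 2 - 1*4) - 28)*(-5 - 6))*84 = (((3 - 2 - 4) - 28)*(-11))*84 = ((-3 - 28)*(-11))*84 = -31*(-11)*84 = 341*84 = 28644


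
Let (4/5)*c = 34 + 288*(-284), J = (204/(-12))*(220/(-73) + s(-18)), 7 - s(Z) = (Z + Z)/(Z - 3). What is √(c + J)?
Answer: I*√106783996018/1022 ≈ 319.74*I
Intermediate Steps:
s(Z) = 7 - 2*Z/(-3 + Z) (s(Z) = 7 - (Z + Z)/(Z - 3) = 7 - 2*Z/(-3 + Z))
J = -19737/511 (J = (204/(-12))*(220/(-73) + (-21 + 5*(-18))/(-3 - 18)) = (204*(-1/12))*(220*(-1/73) + (-21 - 90)/(-21)) = -17*(-220/73 - 1/21*(-111)) = -17*(-220/73 + 37/7) = -17*1161/511 = -19737/511 ≈ -38.624)
c = -204395/2 (c = 5*(34 + 288*(-284))/4 = 5*(34 - 81792)/4 = (5/4)*(-81758) = -204395/2 ≈ -1.0220e+5)
√(c + J) = √(-204395/2 - 19737/511) = √(-104485319/1022) = I*√106783996018/1022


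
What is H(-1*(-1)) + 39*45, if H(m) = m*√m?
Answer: 1756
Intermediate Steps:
H(m) = m^(3/2)
H(-1*(-1)) + 39*45 = (-1*(-1))^(3/2) + 39*45 = 1^(3/2) + 1755 = 1 + 1755 = 1756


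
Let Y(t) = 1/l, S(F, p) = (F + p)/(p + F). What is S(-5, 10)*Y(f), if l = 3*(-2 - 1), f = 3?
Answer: -⅑ ≈ -0.11111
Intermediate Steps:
S(F, p) = 1 (S(F, p) = (F + p)/(F + p) = 1)
l = -9 (l = 3*(-3) = -9)
Y(t) = -⅑ (Y(t) = 1/(-9) = -⅑)
S(-5, 10)*Y(f) = 1*(-⅑) = -⅑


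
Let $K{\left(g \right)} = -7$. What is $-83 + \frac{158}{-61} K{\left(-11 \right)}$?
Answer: $- \frac{3957}{61} \approx -64.869$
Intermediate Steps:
$-83 + \frac{158}{-61} K{\left(-11 \right)} = -83 + \frac{158}{-61} \left(-7\right) = -83 + 158 \left(- \frac{1}{61}\right) \left(-7\right) = -83 - - \frac{1106}{61} = -83 + \frac{1106}{61} = - \frac{3957}{61}$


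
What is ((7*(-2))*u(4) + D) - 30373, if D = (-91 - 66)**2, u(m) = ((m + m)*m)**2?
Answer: -20060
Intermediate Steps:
u(m) = 4*m**4 (u(m) = ((2*m)*m)**2 = (2*m**2)**2 = 4*m**4)
D = 24649 (D = (-157)**2 = 24649)
((7*(-2))*u(4) + D) - 30373 = ((7*(-2))*(4*4**4) + 24649) - 30373 = (-56*256 + 24649) - 30373 = (-14*1024 + 24649) - 30373 = (-14336 + 24649) - 30373 = 10313 - 30373 = -20060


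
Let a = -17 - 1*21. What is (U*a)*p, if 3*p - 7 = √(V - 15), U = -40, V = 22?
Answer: 10640/3 + 1520*√7/3 ≈ 4887.2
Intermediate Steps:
p = 7/3 + √7/3 (p = 7/3 + √(22 - 15)/3 = 7/3 + √7/3 ≈ 3.2153)
a = -38 (a = -17 - 21 = -38)
(U*a)*p = (-40*(-38))*(7/3 + √7/3) = 1520*(7/3 + √7/3) = 10640/3 + 1520*√7/3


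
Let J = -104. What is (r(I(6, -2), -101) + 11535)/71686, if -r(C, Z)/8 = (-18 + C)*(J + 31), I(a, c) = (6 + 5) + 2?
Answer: 8615/71686 ≈ 0.12018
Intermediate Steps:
I(a, c) = 13 (I(a, c) = 11 + 2 = 13)
r(C, Z) = -10512 + 584*C (r(C, Z) = -8*(-18 + C)*(-104 + 31) = -8*(-18 + C)*(-73) = -8*(1314 - 73*C) = -10512 + 584*C)
(r(I(6, -2), -101) + 11535)/71686 = ((-10512 + 584*13) + 11535)/71686 = ((-10512 + 7592) + 11535)*(1/71686) = (-2920 + 11535)*(1/71686) = 8615*(1/71686) = 8615/71686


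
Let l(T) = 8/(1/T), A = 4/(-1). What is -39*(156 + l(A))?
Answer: -4836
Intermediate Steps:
A = -4 (A = 4*(-1) = -4)
l(T) = 8*T
-39*(156 + l(A)) = -39*(156 + 8*(-4)) = -39*(156 - 32) = -39*124 = -4836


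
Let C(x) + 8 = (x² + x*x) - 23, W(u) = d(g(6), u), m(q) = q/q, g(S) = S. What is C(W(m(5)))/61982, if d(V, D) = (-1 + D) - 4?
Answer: 1/61982 ≈ 1.6134e-5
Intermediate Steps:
d(V, D) = -5 + D
m(q) = 1
W(u) = -5 + u
C(x) = -31 + 2*x² (C(x) = -8 + ((x² + x*x) - 23) = -8 + ((x² + x²) - 23) = -8 + (2*x² - 23) = -8 + (-23 + 2*x²) = -31 + 2*x²)
C(W(m(5)))/61982 = (-31 + 2*(-5 + 1)²)/61982 = (-31 + 2*(-4)²)*(1/61982) = (-31 + 2*16)*(1/61982) = (-31 + 32)*(1/61982) = 1*(1/61982) = 1/61982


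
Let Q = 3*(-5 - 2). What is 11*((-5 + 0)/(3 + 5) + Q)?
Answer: -1903/8 ≈ -237.88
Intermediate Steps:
Q = -21 (Q = 3*(-7) = -21)
11*((-5 + 0)/(3 + 5) + Q) = 11*((-5 + 0)/(3 + 5) - 21) = 11*(-5/8 - 21) = 11*(-173/8) = -1903/8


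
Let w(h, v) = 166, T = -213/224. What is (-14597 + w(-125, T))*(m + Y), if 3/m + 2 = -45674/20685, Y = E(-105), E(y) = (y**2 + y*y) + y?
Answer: -27564920434275/87044 ≈ -3.1668e+8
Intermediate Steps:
T = -213/224 (T = -213*1/224 = -213/224 ≈ -0.95089)
E(y) = y + 2*y**2 (E(y) = (y**2 + y**2) + y = 2*y**2 + y = y + 2*y**2)
Y = 21945 (Y = -105*(1 + 2*(-105)) = -105*(1 - 210) = -105*(-209) = 21945)
m = -62055/87044 (m = 3/(-2 - 45674/20685) = 3/(-87044/20685) = 3*(-20685/87044) = -62055/87044 ≈ -0.71292)
(-14597 + w(-125, T))*(m + Y) = (-14597 + 166)*(-62055/87044 + 21945) = -14431*1910118525/87044 = -27564920434275/87044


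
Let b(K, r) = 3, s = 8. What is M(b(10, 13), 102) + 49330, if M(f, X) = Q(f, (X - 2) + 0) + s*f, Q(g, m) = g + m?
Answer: 49457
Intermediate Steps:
M(f, X) = -2 + X + 9*f (M(f, X) = (f + ((X - 2) + 0)) + 8*f = (f + ((-2 + X) + 0)) + 8*f = (f + (-2 + X)) + 8*f = (-2 + X + f) + 8*f = -2 + X + 9*f)
M(b(10, 13), 102) + 49330 = (-2 + 102 + 9*3) + 49330 = (-2 + 102 + 27) + 49330 = 127 + 49330 = 49457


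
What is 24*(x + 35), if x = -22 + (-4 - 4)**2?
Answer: 1848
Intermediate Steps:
x = 42 (x = -22 + (-8)**2 = -22 + 64 = 42)
24*(x + 35) = 24*(42 + 35) = 24*77 = 1848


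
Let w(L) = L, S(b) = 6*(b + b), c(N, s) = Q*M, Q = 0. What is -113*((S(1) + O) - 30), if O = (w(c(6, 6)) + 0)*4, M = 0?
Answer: 2034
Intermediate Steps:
c(N, s) = 0 (c(N, s) = 0*0 = 0)
S(b) = 12*b (S(b) = 6*(2*b) = 12*b)
O = 0 (O = (0 + 0)*4 = 0*4 = 0)
-113*((S(1) + O) - 30) = -113*((12*1 + 0) - 30) = -113*((12 + 0) - 30) = -113*(12 - 30) = -113*(-18) = 2034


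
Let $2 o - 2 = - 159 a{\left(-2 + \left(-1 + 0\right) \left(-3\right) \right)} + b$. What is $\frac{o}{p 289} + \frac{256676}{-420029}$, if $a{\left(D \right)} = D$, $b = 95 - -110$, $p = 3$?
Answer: $- \frac{70819132}{121388381} \approx -0.58341$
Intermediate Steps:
$b = 205$ ($b = 95 + 110 = 205$)
$o = 24$ ($o = 1 + \frac{- 159 \left(-2 + \left(-1 + 0\right) \left(-3\right)\right) + 205}{2} = 1 + \frac{- 159 \left(-2 - -3\right) + 205}{2} = 1 + \frac{- 159 \left(-2 + 3\right) + 205}{2} = 1 + \frac{\left(-159\right) 1 + 205}{2} = 1 + \frac{-159 + 205}{2} = 1 + \frac{1}{2} \cdot 46 = 1 + 23 = 24$)
$\frac{o}{p 289} + \frac{256676}{-420029} = \frac{24}{3 \cdot 289} + \frac{256676}{-420029} = \frac{24}{867} + 256676 \left(- \frac{1}{420029}\right) = 24 \cdot \frac{1}{867} - \frac{256676}{420029} = \frac{8}{289} - \frac{256676}{420029} = - \frac{70819132}{121388381}$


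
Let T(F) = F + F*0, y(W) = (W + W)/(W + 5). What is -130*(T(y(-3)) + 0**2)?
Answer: 390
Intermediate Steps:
y(W) = 2*W/(5 + W) (y(W) = (2*W)/(5 + W) = 2*W/(5 + W))
T(F) = F (T(F) = F + 0 = F)
-130*(T(y(-3)) + 0**2) = -130*(2*(-3)/(5 - 3) + 0**2) = -130*(2*(-3)/2 + 0) = -130*(2*(-3)*(1/2) + 0) = -130*(-3 + 0) = -130*(-3) = 390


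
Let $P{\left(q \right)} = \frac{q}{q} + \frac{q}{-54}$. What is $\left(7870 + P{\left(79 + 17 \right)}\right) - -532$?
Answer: $\frac{75611}{9} \approx 8401.2$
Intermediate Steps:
$P{\left(q \right)} = 1 - \frac{q}{54}$ ($P{\left(q \right)} = 1 + q \left(- \frac{1}{54}\right) = 1 - \frac{q}{54}$)
$\left(7870 + P{\left(79 + 17 \right)}\right) - -532 = \left(7870 + \left(1 - \frac{79 + 17}{54}\right)\right) - -532 = \left(7870 + \left(1 - \frac{16}{9}\right)\right) + 532 = \left(7870 - \frac{7}{9}\right) + 532 = \frac{70823}{9} + 532 = \frac{75611}{9}$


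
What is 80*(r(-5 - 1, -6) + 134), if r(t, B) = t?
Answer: 10240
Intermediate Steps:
80*(r(-5 - 1, -6) + 134) = 80*((-5 - 1) + 134) = 80*(-6 + 134) = 80*128 = 10240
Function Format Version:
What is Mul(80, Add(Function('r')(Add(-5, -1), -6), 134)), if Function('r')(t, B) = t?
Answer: 10240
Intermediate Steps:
Mul(80, Add(Function('r')(Add(-5, -1), -6), 134)) = Mul(80, Add(Add(-5, -1), 134)) = Mul(80, Add(-6, 134)) = Mul(80, 128) = 10240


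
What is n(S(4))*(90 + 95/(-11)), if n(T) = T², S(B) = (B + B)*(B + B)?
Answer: 3665920/11 ≈ 3.3327e+5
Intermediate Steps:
S(B) = 4*B² (S(B) = (2*B)*(2*B) = 4*B²)
n(S(4))*(90 + 95/(-11)) = (4*4²)²*(90 + 95/(-11)) = (4*16)²*(90 + 95*(-1/11)) = 64²*(90 - 95/11) = 4096*(895/11) = 3665920/11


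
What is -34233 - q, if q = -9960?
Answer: -24273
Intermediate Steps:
-34233 - q = -34233 - 1*(-9960) = -34233 + 9960 = -24273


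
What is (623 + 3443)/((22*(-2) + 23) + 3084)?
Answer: 4066/3063 ≈ 1.3275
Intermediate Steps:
(623 + 3443)/((22*(-2) + 23) + 3084) = 4066/((-44 + 23) + 3084) = 4066/(-21 + 3084) = 4066/3063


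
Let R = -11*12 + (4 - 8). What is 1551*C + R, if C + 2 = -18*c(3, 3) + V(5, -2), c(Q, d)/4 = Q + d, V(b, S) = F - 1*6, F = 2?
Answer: -679474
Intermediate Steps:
V(b, S) = -4 (V(b, S) = 2 - 1*6 = 2 - 6 = -4)
c(Q, d) = 4*Q + 4*d (c(Q, d) = 4*(Q + d) = 4*Q + 4*d)
C = -438 (C = -2 + (-18*(4*3 + 4*3) - 4) = -2 + (-18*(12 + 12) - 4) = -2 + (-18*24 - 4) = -2 + (-432 - 4) = -2 - 436 = -438)
R = -136 (R = -132 - 4 = -136)
1551*C + R = 1551*(-438) - 136 = -679338 - 136 = -679474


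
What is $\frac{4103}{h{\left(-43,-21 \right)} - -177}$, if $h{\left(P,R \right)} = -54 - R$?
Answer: $\frac{4103}{144} \approx 28.493$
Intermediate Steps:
$\frac{4103}{h{\left(-43,-21 \right)} - -177} = \frac{4103}{\left(-54 - -21\right) - -177} = \frac{4103}{\left(-54 + 21\right) + 177} = \frac{4103}{-33 + 177} = \frac{4103}{144}$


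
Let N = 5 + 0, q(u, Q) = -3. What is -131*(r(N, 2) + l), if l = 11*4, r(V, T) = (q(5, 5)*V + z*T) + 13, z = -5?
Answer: -4192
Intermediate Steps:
N = 5
r(V, T) = 13 - 5*T - 3*V (r(V, T) = (-3*V - 5*T) + 13 = (-5*T - 3*V) + 13 = 13 - 5*T - 3*V)
l = 44
-131*(r(N, 2) + l) = -131*((13 - 5*2 - 3*5) + 44) = -131*((13 - 10 - 15) + 44) = -131*(-12 + 44) = -131*32 = -4192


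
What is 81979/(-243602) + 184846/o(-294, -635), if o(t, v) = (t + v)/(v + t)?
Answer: 45028773313/243602 ≈ 1.8485e+5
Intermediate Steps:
o(t, v) = 1 (o(t, v) = (t + v)/(t + v) = 1)
81979/(-243602) + 184846/o(-294, -635) = 81979/(-243602) + 184846/1 = 81979*(-1/243602) + 184846*1 = -81979/243602 + 184846 = 45028773313/243602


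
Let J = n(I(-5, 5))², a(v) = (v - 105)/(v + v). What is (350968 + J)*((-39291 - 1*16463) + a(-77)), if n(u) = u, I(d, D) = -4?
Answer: -215251818504/11 ≈ -1.9568e+10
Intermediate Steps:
a(v) = (-105 + v)/(2*v) (a(v) = (-105 + v)/((2*v)) = (-105 + v)*(1/(2*v)) = (-105 + v)/(2*v))
J = 16 (J = (-4)² = 16)
(350968 + J)*((-39291 - 1*16463) + a(-77)) = (350968 + 16)*((-39291 - 1*16463) + (½)*(-105 - 77)/(-77)) = 350984*((-39291 - 16463) + (½)*(-1/77)*(-182)) = 350984*(-55754 + 13/11) = 350984*(-613281/11) = -215251818504/11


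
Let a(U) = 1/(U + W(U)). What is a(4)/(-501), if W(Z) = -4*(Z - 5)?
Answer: -1/4008 ≈ -0.00024950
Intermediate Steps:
W(Z) = 20 - 4*Z (W(Z) = -4*(-5 + Z) = 20 - 4*Z)
a(U) = 1/(20 - 3*U) (a(U) = 1/(U + (20 - 4*U)) = 1/(20 - 3*U))
a(4)/(-501) = -1/(-20 + 3*4)/(-501) = -1/(-20 + 12)*(-1/501) = -1/(-8)*(-1/501) = -1*(-⅛)*(-1/501) = (⅛)*(-1/501) = -1/4008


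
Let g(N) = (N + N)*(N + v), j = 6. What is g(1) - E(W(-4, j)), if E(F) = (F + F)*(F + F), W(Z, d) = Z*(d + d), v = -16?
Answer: -9246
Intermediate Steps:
W(Z, d) = 2*Z*d (W(Z, d) = Z*(2*d) = 2*Z*d)
E(F) = 4*F² (E(F) = (2*F)*(2*F) = 4*F²)
g(N) = 2*N*(-16 + N) (g(N) = (N + N)*(N - 16) = (2*N)*(-16 + N) = 2*N*(-16 + N))
g(1) - E(W(-4, j)) = 2*1*(-16 + 1) - 4*(2*(-4)*6)² = 2*1*(-15) - 4*(-48)² = -30 - 4*2304 = -30 - 1*9216 = -30 - 9216 = -9246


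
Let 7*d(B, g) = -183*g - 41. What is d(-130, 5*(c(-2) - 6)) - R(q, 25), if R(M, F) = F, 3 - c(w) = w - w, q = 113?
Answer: 2529/7 ≈ 361.29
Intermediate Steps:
c(w) = 3 (c(w) = 3 - (w - w) = 3 - 1*0 = 3 + 0 = 3)
d(B, g) = -41/7 - 183*g/7 (d(B, g) = (-183*g - 41)/7 = (-41 - 183*g)/7 = -41/7 - 183*g/7)
d(-130, 5*(c(-2) - 6)) - R(q, 25) = (-41/7 - 915*(3 - 6)/7) - 1*25 = (-41/7 - 915*(-3)/7) - 25 = (-41/7 - 183/7*(-15)) - 25 = (-41/7 + 2745/7) - 25 = 2704/7 - 25 = 2529/7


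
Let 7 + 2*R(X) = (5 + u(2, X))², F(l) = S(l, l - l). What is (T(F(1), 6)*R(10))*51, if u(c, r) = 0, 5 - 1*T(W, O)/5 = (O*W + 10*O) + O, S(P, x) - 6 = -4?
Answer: -167535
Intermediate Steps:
S(P, x) = 2 (S(P, x) = 6 - 4 = 2)
F(l) = 2
T(W, O) = 25 - 55*O - 5*O*W (T(W, O) = 25 - 5*((O*W + 10*O) + O) = 25 - 5*((10*O + O*W) + O) = 25 - 5*(11*O + O*W) = 25 + (-55*O - 5*O*W) = 25 - 55*O - 5*O*W)
R(X) = 9 (R(X) = -7/2 + (5 + 0)²/2 = -7/2 + (½)*5² = -7/2 + (½)*25 = -7/2 + 25/2 = 9)
(T(F(1), 6)*R(10))*51 = ((25 - 55*6 - 5*6*2)*9)*51 = ((25 - 330 - 60)*9)*51 = -365*9*51 = -3285*51 = -167535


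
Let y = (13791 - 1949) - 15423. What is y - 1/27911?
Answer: -99949292/27911 ≈ -3581.0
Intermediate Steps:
y = -3581 (y = 11842 - 15423 = -3581)
y - 1/27911 = -3581 - 1/27911 = -99949292/27911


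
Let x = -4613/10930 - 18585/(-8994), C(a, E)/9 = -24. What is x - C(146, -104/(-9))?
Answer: 1782949954/8192035 ≈ 217.64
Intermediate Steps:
C(a, E) = -216 (C(a, E) = 9*(-24) = -216)
x = 13470394/8192035 (x = -4613*1/10930 - 18585*(-1/8994) = -4613/10930 + 6195/2998 = 13470394/8192035 ≈ 1.6443)
x - C(146, -104/(-9)) = 13470394/8192035 - 1*(-216) = 13470394/8192035 + 216 = 1782949954/8192035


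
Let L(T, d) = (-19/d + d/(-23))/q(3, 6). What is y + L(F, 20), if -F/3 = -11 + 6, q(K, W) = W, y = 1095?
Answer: 1007121/920 ≈ 1094.7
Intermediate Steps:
F = 15 (F = -3*(-11 + 6) = -3*(-5) = 15)
L(T, d) = -19/(6*d) - d/138 (L(T, d) = (-19/d + d/(-23))/6 = (-19/d + d*(-1/23))*(1/6) = (-19/d - d/23)*(1/6) = -19/(6*d) - d/138)
y + L(F, 20) = 1095 + (1/138)*(-437 - 1*20**2)/20 = 1095 + (1/138)*(1/20)*(-437 - 1*400) = 1095 + (1/138)*(1/20)*(-437 - 400) = 1095 + (1/138)*(1/20)*(-837) = 1095 - 279/920 = 1007121/920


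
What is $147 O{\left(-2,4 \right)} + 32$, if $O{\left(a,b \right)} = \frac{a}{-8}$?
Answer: $\frac{275}{4} \approx 68.75$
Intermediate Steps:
$O{\left(a,b \right)} = - \frac{a}{8}$ ($O{\left(a,b \right)} = a \left(- \frac{1}{8}\right) = - \frac{a}{8}$)
$147 O{\left(-2,4 \right)} + 32 = 147 \left(\left(- \frac{1}{8}\right) \left(-2\right)\right) + 32 = 147 \cdot \frac{1}{4} + 32 = \frac{147}{4} + 32 = \frac{275}{4}$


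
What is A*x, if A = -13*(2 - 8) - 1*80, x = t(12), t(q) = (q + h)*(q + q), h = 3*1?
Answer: -720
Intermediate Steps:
h = 3
t(q) = 2*q*(3 + q) (t(q) = (q + 3)*(q + q) = (3 + q)*(2*q) = 2*q*(3 + q))
x = 360 (x = 2*12*(3 + 12) = 2*12*15 = 360)
A = -2 (A = -13*(-6) - 80 = 78 - 80 = -2)
A*x = -2*360 = -720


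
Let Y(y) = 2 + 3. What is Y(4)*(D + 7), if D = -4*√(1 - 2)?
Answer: 35 - 20*I ≈ 35.0 - 20.0*I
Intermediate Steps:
Y(y) = 5
D = -4*I ≈ -4.0*I
Y(4)*(D + 7) = 5*(-4*I + 7) = 5*(7 - 4*I) = 35 - 20*I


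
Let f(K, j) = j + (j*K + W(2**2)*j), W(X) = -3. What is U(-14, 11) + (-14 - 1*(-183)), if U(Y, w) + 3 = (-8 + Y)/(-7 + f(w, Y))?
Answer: 22100/133 ≈ 166.17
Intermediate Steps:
f(K, j) = -2*j + K*j (f(K, j) = j + (j*K - 3*j) = j + (K*j - 3*j) = j + (-3*j + K*j) = -2*j + K*j)
U(Y, w) = -3 + (-8 + Y)/(-7 + Y*(-2 + w))
U(-14, 11) + (-14 - 1*(-183)) = (13 - 14 - 3*(-14)*(-2 + 11))/(-7 - 14*(-2 + 11)) + (-14 - 1*(-183)) = (13 - 14 - 3*(-14)*9)/(-7 - 14*9) + (-14 + 183) = (13 - 14 + 378)/(-7 - 126) + 169 = 377/(-133) + 169 = -1/133*377 + 169 = -377/133 + 169 = 22100/133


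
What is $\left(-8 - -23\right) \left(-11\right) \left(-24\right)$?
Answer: $3960$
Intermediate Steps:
$\left(-8 - -23\right) \left(-11\right) \left(-24\right) = \left(-8 + 23\right) \left(-11\right) \left(-24\right) = 15 \left(-11\right) \left(-24\right) = \left(-165\right) \left(-24\right) = 3960$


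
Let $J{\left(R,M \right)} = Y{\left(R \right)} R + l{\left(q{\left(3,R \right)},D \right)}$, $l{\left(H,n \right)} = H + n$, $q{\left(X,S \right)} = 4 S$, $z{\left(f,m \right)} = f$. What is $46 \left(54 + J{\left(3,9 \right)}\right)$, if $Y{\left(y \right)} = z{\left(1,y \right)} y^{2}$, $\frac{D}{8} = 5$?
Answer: $6118$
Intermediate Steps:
$D = 40$ ($D = 8 \cdot 5 = 40$)
$Y{\left(y \right)} = y^{2}$ ($Y{\left(y \right)} = 1 y^{2} = y^{2}$)
$J{\left(R,M \right)} = 40 + R^{3} + 4 R$ ($J{\left(R,M \right)} = R^{2} R + \left(4 R + 40\right) = R^{3} + \left(40 + 4 R\right) = 40 + R^{3} + 4 R$)
$46 \left(54 + J{\left(3,9 \right)}\right) = 46 \left(54 + \left(40 + 3^{3} + 4 \cdot 3\right)\right) = 46 \left(54 + \left(40 + 27 + 12\right)\right) = 46 \left(54 + 79\right) = 46 \cdot 133 = 6118$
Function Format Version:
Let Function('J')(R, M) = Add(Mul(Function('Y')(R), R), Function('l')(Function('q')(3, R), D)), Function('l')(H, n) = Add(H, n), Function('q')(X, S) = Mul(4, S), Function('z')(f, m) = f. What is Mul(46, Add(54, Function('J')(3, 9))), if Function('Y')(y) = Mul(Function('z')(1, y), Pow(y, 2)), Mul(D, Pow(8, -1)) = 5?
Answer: 6118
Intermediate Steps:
D = 40 (D = Mul(8, 5) = 40)
Function('Y')(y) = Pow(y, 2) (Function('Y')(y) = Mul(1, Pow(y, 2)) = Pow(y, 2))
Function('J')(R, M) = Add(40, Pow(R, 3), Mul(4, R)) (Function('J')(R, M) = Add(Mul(Pow(R, 2), R), Add(Mul(4, R), 40)) = Add(Pow(R, 3), Add(40, Mul(4, R))) = Add(40, Pow(R, 3), Mul(4, R)))
Mul(46, Add(54, Function('J')(3, 9))) = Mul(46, Add(54, Add(40, Pow(3, 3), Mul(4, 3)))) = Mul(46, Add(54, Add(40, 27, 12))) = Mul(46, Add(54, 79)) = Mul(46, 133) = 6118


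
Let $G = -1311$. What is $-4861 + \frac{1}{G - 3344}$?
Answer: $- \frac{22627956}{4655} \approx -4861.0$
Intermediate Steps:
$-4861 + \frac{1}{G - 3344} = -4861 + \frac{1}{-1311 - 3344} = -4861 + \frac{1}{-4655} = -4861 - \frac{1}{4655} = - \frac{22627956}{4655}$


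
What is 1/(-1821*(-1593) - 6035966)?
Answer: -1/3135113 ≈ -3.1897e-7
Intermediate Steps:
1/(-1821*(-1593) - 6035966) = 1/(2900853 - 6035966) = 1/(-3135113) = -1/3135113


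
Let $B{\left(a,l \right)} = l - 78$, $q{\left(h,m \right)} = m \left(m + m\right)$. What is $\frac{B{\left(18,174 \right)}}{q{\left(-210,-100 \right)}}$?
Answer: $\frac{3}{625} \approx 0.0048$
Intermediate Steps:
$q{\left(h,m \right)} = 2 m^{2}$ ($q{\left(h,m \right)} = m 2 m = 2 m^{2}$)
$B{\left(a,l \right)} = -78 + l$
$\frac{B{\left(18,174 \right)}}{q{\left(-210,-100 \right)}} = \frac{-78 + 174}{2 \left(-100\right)^{2}} = \frac{96}{2 \cdot 10000} = \frac{96}{20000} = 96 \cdot \frac{1}{20000} = \frac{3}{625}$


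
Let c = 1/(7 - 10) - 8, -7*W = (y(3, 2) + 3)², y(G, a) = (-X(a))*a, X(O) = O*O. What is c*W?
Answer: 625/21 ≈ 29.762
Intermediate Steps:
X(O) = O²
y(G, a) = -a³ (y(G, a) = (-a²)*a = -a³)
W = -25/7 (W = -(-1*2³ + 3)²/7 = -(-1*8 + 3)²/7 = -(-8 + 3)²/7 = -⅐*(-5)² = -⅐*25 = -25/7 ≈ -3.5714)
c = -25/3 (c = 1/(-3) - 8 = -⅓ - 8 = -25/3 ≈ -8.3333)
c*W = -25/3*(-25/7) = 625/21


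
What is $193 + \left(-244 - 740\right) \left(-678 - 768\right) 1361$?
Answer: $1936518097$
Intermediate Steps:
$193 + \left(-244 - 740\right) \left(-678 - 768\right) 1361 = 193 + \left(-984\right) \left(-1446\right) 1361 = 193 + 1422864 \cdot 1361 = 193 + 1936517904 = 1936518097$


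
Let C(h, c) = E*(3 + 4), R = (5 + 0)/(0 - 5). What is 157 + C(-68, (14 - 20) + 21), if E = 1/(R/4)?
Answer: 129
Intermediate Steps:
R = -1 (R = 5/(-5) = 5*(-1/5) = -1)
E = -4 (E = 1/(-1/4) = -4)
C(h, c) = -28 (C(h, c) = -4*(3 + 4) = -4*7 = -28)
157 + C(-68, (14 - 20) + 21) = 157 - 28 = 129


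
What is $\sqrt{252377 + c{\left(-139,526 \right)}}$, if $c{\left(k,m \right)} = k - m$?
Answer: $24 \sqrt{437} \approx 501.71$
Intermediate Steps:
$\sqrt{252377 + c{\left(-139,526 \right)}} = \sqrt{252377 - 665} = \sqrt{251712} = 24 \sqrt{437}$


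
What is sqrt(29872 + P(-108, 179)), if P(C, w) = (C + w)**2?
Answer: sqrt(34913) ≈ 186.85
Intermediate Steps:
sqrt(29872 + P(-108, 179)) = sqrt(29872 + (-108 + 179)**2) = sqrt(29872 + 71**2) = sqrt(29872 + 5041) = sqrt(34913)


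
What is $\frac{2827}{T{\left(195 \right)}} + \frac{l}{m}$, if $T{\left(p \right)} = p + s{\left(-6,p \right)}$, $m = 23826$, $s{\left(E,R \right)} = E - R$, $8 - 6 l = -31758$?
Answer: $- \frac{16831084}{35739} \approx -470.94$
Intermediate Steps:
$l = \frac{15883}{3}$ ($l = \frac{4}{3} - -5293 = \frac{4}{3} + 5293 = \frac{15883}{3} \approx 5294.3$)
$T{\left(p \right)} = -6$ ($T{\left(p \right)} = p - \left(6 + p\right) = -6$)
$\frac{2827}{T{\left(195 \right)}} + \frac{l}{m} = \frac{2827}{-6} + \frac{15883}{3 \cdot 23826} = 2827 \left(- \frac{1}{6}\right) + \frac{15883}{3} \cdot \frac{1}{23826} = - \frac{2827}{6} + \frac{15883}{71478} = - \frac{16831084}{35739}$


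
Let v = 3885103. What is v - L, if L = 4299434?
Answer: -414331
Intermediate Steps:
v - L = 3885103 - 1*4299434 = 3885103 - 4299434 = -414331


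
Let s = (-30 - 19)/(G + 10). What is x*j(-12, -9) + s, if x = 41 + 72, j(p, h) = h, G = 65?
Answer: -76324/75 ≈ -1017.7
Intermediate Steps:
x = 113
s = -49/75 (s = (-30 - 19)/(65 + 10) = -49/75 ≈ -0.65333)
x*j(-12, -9) + s = 113*(-9) - 49/75 = -1017 - 49/75 = -76324/75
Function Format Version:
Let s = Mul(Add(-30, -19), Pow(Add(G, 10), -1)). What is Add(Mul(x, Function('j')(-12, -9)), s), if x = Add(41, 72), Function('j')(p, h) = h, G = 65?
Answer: Rational(-76324, 75) ≈ -1017.7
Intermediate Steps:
x = 113
s = Rational(-49, 75) (s = Mul(Add(-30, -19), Pow(Add(65, 10), -1)) = Mul(-49, Pow(75, -1)) = Mul(-49, Rational(1, 75)) = Rational(-49, 75) ≈ -0.65333)
Add(Mul(x, Function('j')(-12, -9)), s) = Add(Mul(113, -9), Rational(-49, 75)) = Add(-1017, Rational(-49, 75)) = Rational(-76324, 75)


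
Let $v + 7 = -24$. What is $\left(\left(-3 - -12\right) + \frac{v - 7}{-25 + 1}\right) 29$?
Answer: $\frac{3683}{12} \approx 306.92$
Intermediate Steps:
$v = -31$ ($v = -7 - 24 = -31$)
$\left(\left(-3 - -12\right) + \frac{v - 7}{-25 + 1}\right) 29 = \left(\left(-3 - -12\right) + \frac{-31 - 7}{-25 + 1}\right) 29 = \left(\left(-3 + 12\right) - \frac{38}{-24}\right) 29 = \left(9 - - \frac{19}{12}\right) 29 = \left(9 + \frac{19}{12}\right) 29 = \frac{127}{12} \cdot 29 = \frac{3683}{12}$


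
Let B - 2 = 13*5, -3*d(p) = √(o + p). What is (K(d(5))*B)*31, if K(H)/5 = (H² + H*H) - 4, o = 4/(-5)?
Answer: -95542/3 ≈ -31847.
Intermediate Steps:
o = -⅘ (o = 4*(-⅕) = -⅘ ≈ -0.80000)
d(p) = -√(-⅘ + p)/3
K(H) = -20 + 10*H² (K(H) = 5*((H² + H*H) - 4) = 5*((H² + H²) - 4) = 5*(2*H² - 4) = 5*(-4 + 2*H²) = -20 + 10*H²)
B = 67 (B = 2 + 13*5 = 2 + 65 = 67)
(K(d(5))*B)*31 = ((-20 + 10*(-√(-20 + 25*5)/15)²)*67)*31 = ((-20 + 10*(-√(-20 + 125)/15)²)*67)*31 = ((-20 + 10*(-√105/15)²)*67)*31 = ((-20 + 10*(7/15))*67)*31 = ((-20 + 14/3)*67)*31 = -46/3*67*31 = -3082/3*31 = -95542/3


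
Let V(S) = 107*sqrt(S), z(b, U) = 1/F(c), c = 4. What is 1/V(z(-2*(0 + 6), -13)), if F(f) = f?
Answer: 2/107 ≈ 0.018692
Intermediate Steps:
z(b, U) = 1/4
1/V(z(-2*(0 + 6), -13)) = 1/(107*sqrt(1/4)) = 1/(107*(1/2)) = 1/(107/2) = 2/107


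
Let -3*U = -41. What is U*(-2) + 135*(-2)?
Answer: -892/3 ≈ -297.33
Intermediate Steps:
U = 41/3 (U = -⅓*(-41) = 41/3 ≈ 13.667)
U*(-2) + 135*(-2) = (41/3)*(-2) + 135*(-2) = -82/3 - 270 = -892/3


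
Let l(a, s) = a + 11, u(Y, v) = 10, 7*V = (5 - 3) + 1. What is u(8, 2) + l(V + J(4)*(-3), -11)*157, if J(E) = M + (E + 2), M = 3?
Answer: -17043/7 ≈ -2434.7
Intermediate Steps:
V = 3/7 (V = ((5 - 3) + 1)/7 = (2 + 1)/7 = (⅐)*3 = 3/7 ≈ 0.42857)
J(E) = 5 + E (J(E) = 3 + (E + 2) = 3 + (2 + E) = 5 + E)
l(a, s) = 11 + a
u(8, 2) + l(V + J(4)*(-3), -11)*157 = 10 + (11 + (3/7 + (5 + 4)*(-3)))*157 = 10 + (11 + (3/7 + 9*(-3)))*157 = 10 + (11 + (3/7 - 27))*157 = 10 + (11 - 186/7)*157 = 10 - 109/7*157 = 10 - 17113/7 = -17043/7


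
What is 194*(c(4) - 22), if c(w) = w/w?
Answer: -4074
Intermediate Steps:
c(w) = 1
194*(c(4) - 22) = 194*(1 - 22) = 194*(-21) = -4074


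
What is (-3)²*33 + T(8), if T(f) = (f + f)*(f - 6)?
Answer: 329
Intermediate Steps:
T(f) = 2*f*(-6 + f) (T(f) = (2*f)*(-6 + f) = 2*f*(-6 + f))
(-3)²*33 + T(8) = (-3)²*33 + 2*8*(-6 + 8) = 9*33 + 2*8*2 = 297 + 32 = 329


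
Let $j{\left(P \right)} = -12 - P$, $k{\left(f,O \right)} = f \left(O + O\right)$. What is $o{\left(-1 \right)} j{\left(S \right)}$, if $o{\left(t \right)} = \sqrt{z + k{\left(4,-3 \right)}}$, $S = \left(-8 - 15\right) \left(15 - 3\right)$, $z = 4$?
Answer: $528 i \sqrt{5} \approx 1180.6 i$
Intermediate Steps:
$S = -276$ ($S = \left(-23\right) 12 = -276$)
$k{\left(f,O \right)} = 2 O f$ ($k{\left(f,O \right)} = f 2 O = 2 O f$)
$o{\left(t \right)} = 2 i \sqrt{5}$ ($o{\left(t \right)} = \sqrt{4 + 2 \left(-3\right) 4} = \sqrt{4 - 24} = \sqrt{-20} = 2 i \sqrt{5}$)
$o{\left(-1 \right)} j{\left(S \right)} = 2 i \sqrt{5} \left(-12 - -276\right) = 2 i \sqrt{5} \left(-12 + 276\right) = 2 i \sqrt{5} \cdot 264 = 528 i \sqrt{5}$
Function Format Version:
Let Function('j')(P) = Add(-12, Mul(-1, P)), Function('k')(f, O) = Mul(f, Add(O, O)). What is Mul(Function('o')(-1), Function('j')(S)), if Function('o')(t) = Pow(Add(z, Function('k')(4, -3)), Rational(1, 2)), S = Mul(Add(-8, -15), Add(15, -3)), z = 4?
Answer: Mul(528, I, Pow(5, Rational(1, 2))) ≈ Mul(1180.6, I)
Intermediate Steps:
S = -276 (S = Mul(-23, 12) = -276)
Function('k')(f, O) = Mul(2, O, f) (Function('k')(f, O) = Mul(f, Mul(2, O)) = Mul(2, O, f))
Function('o')(t) = Mul(2, I, Pow(5, Rational(1, 2))) (Function('o')(t) = Pow(Add(4, Mul(2, -3, 4)), Rational(1, 2)) = Pow(Add(4, -24), Rational(1, 2)) = Pow(-20, Rational(1, 2)) = Mul(2, I, Pow(5, Rational(1, 2))))
Mul(Function('o')(-1), Function('j')(S)) = Mul(Mul(2, I, Pow(5, Rational(1, 2))), Add(-12, Mul(-1, -276))) = Mul(Mul(2, I, Pow(5, Rational(1, 2))), Add(-12, 276)) = Mul(Mul(2, I, Pow(5, Rational(1, 2))), 264) = Mul(528, I, Pow(5, Rational(1, 2)))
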